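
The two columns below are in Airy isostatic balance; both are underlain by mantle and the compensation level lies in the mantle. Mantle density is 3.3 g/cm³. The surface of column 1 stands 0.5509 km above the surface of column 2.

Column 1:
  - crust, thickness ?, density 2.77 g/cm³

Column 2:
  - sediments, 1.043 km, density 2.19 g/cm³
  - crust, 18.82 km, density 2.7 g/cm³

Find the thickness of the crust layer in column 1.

26.9 km

Take the compensation level at the base of the deeper column (depth z_c below the surface of column 1) and equate Σ ρ_i t_i down to z_c; mantle fills any gap and the z_c terms cancel.
Column 1: x×2.77 + (z_c − 0 − x)×3.3
Column 2: 0.5509×0 + 1.043×2.19 + 18.82×2.7 + (z_c − 0.5509 − 19.863)×3.3
The z_c×3.3 term appears on both sides and cancels. Collect the known terms of each column as K = Σ(ρt)_known − 3.3 × (depth of known layers): K_1 = 0 − 3.3×0 = 0; K_2 = 53.09817 − 3.3×(0.5509 + 19.863) = −14.2677.
Balance: K_1 − x×(3.3 − 2.77) = K_2, so x = (K_1 − K_2)/(3.3 − 2.77) = 14.2677/0.53 = 26.9 km.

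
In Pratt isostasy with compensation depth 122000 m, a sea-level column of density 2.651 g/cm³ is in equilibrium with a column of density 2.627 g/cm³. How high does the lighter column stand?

1110 m

ρ_ref D = ρ (D + h) → h = D (ρ_ref − ρ)/ρ.
h = 122000 m × (2.651 − 2.627)/2.627 = 1110 m.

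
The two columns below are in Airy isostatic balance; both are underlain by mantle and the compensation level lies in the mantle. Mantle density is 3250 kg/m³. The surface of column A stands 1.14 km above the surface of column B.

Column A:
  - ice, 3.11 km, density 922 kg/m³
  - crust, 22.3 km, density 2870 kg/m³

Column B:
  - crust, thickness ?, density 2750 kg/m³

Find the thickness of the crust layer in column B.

24 km

Take the compensation level at the base of the deeper column (depth z_c below the surface of column A) and equate Σ ρ_i t_i down to z_c; mantle fills any gap and the z_c terms cancel.
Column A: 3.11×922 + 22.3×2870 + (z_c − 25.41)×3250
Column B: 1.14×0 + x×2750 + (z_c − 1.14 − 0 − x)×3250
The z_c×3250 term appears on both sides and cancels. Collect the known terms of each column as K = Σ(ρt)_known − 3250 × (depth of known layers): K_A = 66868.42 − 3250×25.41 = −15714.08; K_B = 0 − 3250×(1.14 + 0) = −3705.
Balance: K_A = K_B − x×(3250 − 2750), so x = (K_B − K_A)/(3250 − 2750) = 12009.1/500 = 24 km.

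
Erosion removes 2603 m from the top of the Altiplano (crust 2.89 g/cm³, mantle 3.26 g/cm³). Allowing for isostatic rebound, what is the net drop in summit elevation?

Rebound u = e ρ_c/ρ_m = 2603 m × 2.89/3.26 = 2308 m.
Net surface drop = e − u = 2603 m − 2308 m = e (ρ_m − ρ_c)/ρ_m = 295 m.

295 m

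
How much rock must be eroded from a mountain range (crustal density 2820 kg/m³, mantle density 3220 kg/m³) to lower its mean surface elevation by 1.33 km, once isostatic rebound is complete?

Net drop Δ = e − u = e − e ρ_c/ρ_m = e (ρ_m − ρ_c)/ρ_m.
e = Δ ρ_m/(ρ_m − ρ_c) = 1.33 km × 3220/400 = 10.7 km.

10.7 km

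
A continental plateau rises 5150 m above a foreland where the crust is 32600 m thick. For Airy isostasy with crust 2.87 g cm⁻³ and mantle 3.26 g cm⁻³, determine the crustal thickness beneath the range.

Root depth r = h ρ_c / (ρ_m − ρ_c) = 5150 m × 2.87 / 0.39 = 37900 m.
Total thickness = T + h + r = 32600 m + 5150 m + 37900 m = 75600 m.

75600 m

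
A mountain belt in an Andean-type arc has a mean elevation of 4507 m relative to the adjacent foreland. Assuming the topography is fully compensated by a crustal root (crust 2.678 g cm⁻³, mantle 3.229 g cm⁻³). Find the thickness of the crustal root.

21900 m

By Archimedes' principle applied to the lithosphere: the weight of the topography is balanced by the buoyancy of the root, ρ_c h = (ρ_m − ρ_c) r.
r = h · ρ_c / (ρ_m − ρ_c) = 4507 m × 2.678 / (3.229 − 2.678) = 21900 m.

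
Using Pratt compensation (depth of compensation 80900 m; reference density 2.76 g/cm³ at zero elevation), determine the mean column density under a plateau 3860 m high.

2.63 g/cm³

Pratt balance: ρ_ref D = ρ (D + h).
ρ = ρ_ref D/(D + h) = 2.76 × 80900 m/(80900 m + 3860 m) = 2.63 g/cm³.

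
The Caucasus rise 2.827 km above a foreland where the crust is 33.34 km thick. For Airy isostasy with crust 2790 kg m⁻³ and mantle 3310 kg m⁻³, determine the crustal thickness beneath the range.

Root depth r = h ρ_c / (ρ_m − ρ_c) = 2.827 km × 2790 / 520 = 15.17 km.
Total thickness = T + h + r = 33.34 km + 2.827 km + 15.17 km = 51.3 km.

51.3 km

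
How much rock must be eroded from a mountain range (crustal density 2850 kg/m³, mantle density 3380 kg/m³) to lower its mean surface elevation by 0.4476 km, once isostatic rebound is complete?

Net drop Δ = e − u = e − e ρ_c/ρ_m = e (ρ_m − ρ_c)/ρ_m.
e = Δ ρ_m/(ρ_m − ρ_c) = 0.4476 km × 3380/530 = 2.85 km.

2.85 km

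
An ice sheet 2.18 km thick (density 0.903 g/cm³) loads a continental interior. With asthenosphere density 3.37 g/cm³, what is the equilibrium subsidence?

0.584 km

Equating mass per unit area of the two columns: the ice load ρ_ice t is balanced by mantle displaced below, ρ_m s.
s = t ρ_ice / ρ_m = 2.18 km × 0.903/3.37 = 0.584 km.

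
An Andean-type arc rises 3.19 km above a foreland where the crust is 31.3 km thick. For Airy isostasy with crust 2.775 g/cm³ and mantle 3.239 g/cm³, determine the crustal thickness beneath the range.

53.6 km

Root depth r = h ρ_c / (ρ_m − ρ_c) = 3.19 km × 2.775 / 0.464 = 19.08 km.
Total thickness = T + h + r = 31.3 km + 3.19 km + 19.08 km = 53.6 km.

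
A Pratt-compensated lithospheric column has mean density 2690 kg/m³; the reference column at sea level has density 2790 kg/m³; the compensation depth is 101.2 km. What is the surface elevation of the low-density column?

ρ_ref D = ρ (D + h) → h = D (ρ_ref − ρ)/ρ.
h = 101.2 km × (2790 − 2690)/2690 = 3.76 km.

3.76 km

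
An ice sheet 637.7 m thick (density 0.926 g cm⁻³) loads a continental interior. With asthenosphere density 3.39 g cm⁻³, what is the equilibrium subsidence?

174 m

For local isostatic compensation: the ice load ρ_ice t is balanced by mantle displaced below, ρ_m s.
s = t ρ_ice / ρ_m = 637.7 m × 0.926/3.39 = 174 m.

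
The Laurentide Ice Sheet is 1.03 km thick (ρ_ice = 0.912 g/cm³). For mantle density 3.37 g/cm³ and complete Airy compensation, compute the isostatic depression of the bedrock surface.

By Archimedes' principle applied to the lithosphere: the ice load ρ_ice t is balanced by mantle displaced below, ρ_m s.
s = t ρ_ice / ρ_m = 1.03 km × 0.912/3.37 = 0.279 km.

0.279 km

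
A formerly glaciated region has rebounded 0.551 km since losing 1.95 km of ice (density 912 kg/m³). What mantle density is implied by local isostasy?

ρ_m = ρ_ice t / u = 912 × 1.95 km/0.551 km = 3230 kg/m³.

3230 kg/m³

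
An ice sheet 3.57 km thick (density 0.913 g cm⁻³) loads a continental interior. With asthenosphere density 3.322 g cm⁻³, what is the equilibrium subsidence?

Equating mass per unit area of the two columns: the ice load ρ_ice t is balanced by mantle displaced below, ρ_m s.
s = t ρ_ice / ρ_m = 3.57 km × 0.913/3.322 = 0.981 km.

0.981 km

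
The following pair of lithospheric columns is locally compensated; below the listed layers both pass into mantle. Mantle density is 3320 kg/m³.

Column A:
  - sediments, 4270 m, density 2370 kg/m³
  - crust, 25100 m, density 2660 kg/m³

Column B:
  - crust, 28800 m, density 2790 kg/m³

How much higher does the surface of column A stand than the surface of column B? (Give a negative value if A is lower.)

For any compensation level in the mantle, the mantle terms cancel and isostasy reduces to e = (Σt_A − Σt_B) − (Σ(ρt)_A − Σ(ρt)_B) / ρ_m.
Σt_A = 29370 m; Σt_B = 28800 m; Σ(ρt)_A = 76885900; Σ(ρt)_B = 80352000 (in m·kg/m³).
e = (29370 − 28800) − (76885900 − 80352000) / 3320 = 1610 m.

1610 m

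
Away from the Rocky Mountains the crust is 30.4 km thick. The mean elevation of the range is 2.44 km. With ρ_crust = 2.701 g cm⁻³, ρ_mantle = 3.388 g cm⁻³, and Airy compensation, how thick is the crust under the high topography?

42.4 km

Root depth r = h ρ_c / (ρ_m − ρ_c) = 2.44 km × 2.701 / 0.687 = 9.593 km.
Total thickness = T + h + r = 30.4 km + 2.44 km + 9.593 km = 42.4 km.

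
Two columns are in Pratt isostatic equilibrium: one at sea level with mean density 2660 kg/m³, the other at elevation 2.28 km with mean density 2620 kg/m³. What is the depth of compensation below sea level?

ρ_ref D = ρ (D + h) → D (ρ_ref − ρ) = ρ h.
D = ρ h/(ρ_ref − ρ) = 2620 × 2.28 km/(2660 − 2620) = 149 km.

149 km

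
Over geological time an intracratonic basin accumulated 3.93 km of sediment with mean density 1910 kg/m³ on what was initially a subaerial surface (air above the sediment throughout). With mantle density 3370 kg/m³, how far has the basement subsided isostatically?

2.23 km

Subaerial load: s = t ρ_sed / ρ_m = 3.93 km × 1910/3370 = 2.23 km.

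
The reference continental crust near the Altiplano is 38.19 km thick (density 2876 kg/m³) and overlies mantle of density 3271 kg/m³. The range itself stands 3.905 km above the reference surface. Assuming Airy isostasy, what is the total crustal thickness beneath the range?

70.5 km

Root depth r = h ρ_c / (ρ_m − ρ_c) = 3.905 km × 2876 / 395 = 28.43 km.
Total thickness = T + h + r = 38.19 km + 3.905 km + 28.43 km = 70.5 km.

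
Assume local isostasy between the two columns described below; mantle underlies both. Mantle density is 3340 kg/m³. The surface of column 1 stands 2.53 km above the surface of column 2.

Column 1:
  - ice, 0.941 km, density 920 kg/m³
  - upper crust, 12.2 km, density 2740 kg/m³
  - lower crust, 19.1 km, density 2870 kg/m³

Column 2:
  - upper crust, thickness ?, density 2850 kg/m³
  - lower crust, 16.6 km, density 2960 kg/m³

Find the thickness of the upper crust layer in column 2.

7.79 km

Take the compensation level at the base of the deeper column (depth z_c below the surface of column 1) and equate Σ ρ_i t_i down to z_c; mantle fills any gap and the z_c terms cancel.
Column 1: 0.941×920 + 12.2×2740 + 19.1×2870 + (z_c − 32.241)×3340
Column 2: 2.53×0 + x×2850 + 16.6×2960 + (z_c − 2.53 − 16.6 − x)×3340
The z_c×3340 term appears on both sides and cancels. Collect the known terms of each column as K = Σ(ρt)_known − 3340 × (depth of known layers): K_1 = 89110.72 − 3340×32.241 = −18574.22; K_2 = 49136 − 3340×(2.53 + 16.6) = −14758.2.
Balance: K_1 = K_2 − x×(3340 − 2850), so x = (K_2 − K_1)/(3340 − 2850) = 3816.02/490 = 7.79 km.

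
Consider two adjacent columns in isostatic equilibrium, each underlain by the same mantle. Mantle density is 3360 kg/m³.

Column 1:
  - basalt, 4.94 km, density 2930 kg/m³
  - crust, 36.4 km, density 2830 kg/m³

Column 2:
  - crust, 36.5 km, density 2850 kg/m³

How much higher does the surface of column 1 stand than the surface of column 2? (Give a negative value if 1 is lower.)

For any compensation level in the mantle, the mantle terms cancel and isostasy reduces to e = (Σt_1 − Σt_2) − (Σ(ρt)_1 − Σ(ρt)_2) / ρ_m.
Σt_1 = 41.34 km; Σt_2 = 36.5 km; Σ(ρt)_1 = 117486.2; Σ(ρt)_2 = 104025 (in km·kg/m³).
e = (41.34 − 36.5) − (117486.2 − 104025) / 3360 = 0.834 km.

0.834 km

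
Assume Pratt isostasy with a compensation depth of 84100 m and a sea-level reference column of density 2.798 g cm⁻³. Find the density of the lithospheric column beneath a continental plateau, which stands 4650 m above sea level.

2.65 g cm⁻³

Pratt balance: ρ_ref D = ρ (D + h).
ρ = ρ_ref D/(D + h) = 2.798 × 84100 m/(84100 m + 4650 m) = 2.65 g cm⁻³.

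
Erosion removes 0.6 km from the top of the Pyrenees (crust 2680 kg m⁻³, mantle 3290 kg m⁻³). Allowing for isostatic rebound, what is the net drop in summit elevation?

Rebound u = e ρ_c/ρ_m = 0.6 km × 2680/3290 = 0.4888 km.
Net surface drop = e − u = 0.6 km − 0.4888 km = e (ρ_m − ρ_c)/ρ_m = 0.111 km.

0.111 km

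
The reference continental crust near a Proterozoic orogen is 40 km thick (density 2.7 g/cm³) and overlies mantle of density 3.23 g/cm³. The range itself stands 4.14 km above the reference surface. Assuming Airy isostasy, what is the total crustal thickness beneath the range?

65.2 km

Root depth r = h ρ_c / (ρ_m − ρ_c) = 4.14 km × 2.7 / 0.53 = 21.09 km.
Total thickness = T + h + r = 40 km + 4.14 km + 21.09 km = 65.2 km.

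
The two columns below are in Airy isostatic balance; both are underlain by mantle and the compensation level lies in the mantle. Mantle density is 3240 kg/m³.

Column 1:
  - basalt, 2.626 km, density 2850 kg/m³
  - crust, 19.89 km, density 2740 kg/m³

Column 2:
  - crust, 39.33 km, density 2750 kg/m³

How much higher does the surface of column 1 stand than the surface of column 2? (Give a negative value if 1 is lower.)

For any compensation level in the mantle, the mantle terms cancel and isostasy reduces to e = (Σt_1 − Σt_2) − (Σ(ρt)_1 − Σ(ρt)_2) / ρ_m.
Σt_1 = 22.516 km; Σt_2 = 39.33 km; Σ(ρt)_1 = 61982.7; Σ(ρt)_2 = 108157.5 (in km·kg/m³).
e = (22.516 − 39.33) − (61982.7 − 108157.5) / 3240 = −2.56 km.

−2.56 km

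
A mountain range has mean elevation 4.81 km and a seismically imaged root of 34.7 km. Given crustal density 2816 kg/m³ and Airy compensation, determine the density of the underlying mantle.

Airy balance: ρ_c h = (ρ_m − ρ_c) r → ρ_m = ρ_c (1 + h/r).
ρ_m = 2816 × (1 + 4.81 km/34.7 km) = 3210 kg/m³.

3210 kg/m³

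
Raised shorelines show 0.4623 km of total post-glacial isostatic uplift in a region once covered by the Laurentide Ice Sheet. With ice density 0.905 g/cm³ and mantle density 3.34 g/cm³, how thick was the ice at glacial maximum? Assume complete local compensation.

u = t ρ_ice/ρ_m → t = u ρ_m/ρ_ice = 0.4623 km × 3.34/0.905 = 1.71 km.

1.71 km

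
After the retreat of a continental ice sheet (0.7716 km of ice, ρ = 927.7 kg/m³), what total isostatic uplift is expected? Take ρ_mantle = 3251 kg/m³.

Removing the load lets mantle flow back in; uplift u satisfies ρ_ice t = ρ_m u.
u = t ρ_ice/ρ_m = 0.7716 km × 927.7/3251 = 0.22 km.

0.22 km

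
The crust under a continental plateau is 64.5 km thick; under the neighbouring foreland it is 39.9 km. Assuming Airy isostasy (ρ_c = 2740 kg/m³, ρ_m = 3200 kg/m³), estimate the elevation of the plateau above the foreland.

Excess crust Δ = 64.5 km − 39.9 km = 24.6 km, split between elevation h and root r with h + r = Δ.
Airy balance ρ_c h = (ρ_m − ρ_c) r gives r = h ρ_c/(ρ_m − ρ_c), so h (1 + ρ_c/(ρ_m − ρ_c)) = Δ, i.e. h = Δ (ρ_m − ρ_c)/ρ_m.
h = 24.6 km × 460/3200 = 3.54 km.

3.54 km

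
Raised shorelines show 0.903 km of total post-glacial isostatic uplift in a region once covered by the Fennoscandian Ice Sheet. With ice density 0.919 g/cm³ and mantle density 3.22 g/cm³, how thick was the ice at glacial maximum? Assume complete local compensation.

3.16 km

u = t ρ_ice/ρ_m → t = u ρ_m/ρ_ice = 0.903 km × 3.22/0.919 = 3.16 km.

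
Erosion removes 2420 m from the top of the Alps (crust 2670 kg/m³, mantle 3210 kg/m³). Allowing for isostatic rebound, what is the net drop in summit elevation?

Rebound u = e ρ_c/ρ_m = 2420 m × 2670/3210 = 2013 m.
Net surface drop = e − u = 2420 m − 2013 m = e (ρ_m − ρ_c)/ρ_m = 407 m.

407 m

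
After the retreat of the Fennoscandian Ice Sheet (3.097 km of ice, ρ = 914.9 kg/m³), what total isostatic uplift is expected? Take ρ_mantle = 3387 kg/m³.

0.837 km

Removing the load lets mantle flow back in; uplift u satisfies ρ_ice t = ρ_m u.
u = t ρ_ice/ρ_m = 3.097 km × 914.9/3387 = 0.837 km.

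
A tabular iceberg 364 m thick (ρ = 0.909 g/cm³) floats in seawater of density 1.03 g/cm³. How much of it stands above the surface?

Floating equilibrium: submerged depth d = t ρ_obj/ρ_fluid = 364 m × 0.909/1.03 = 321.2 m.
Freeboard = t − d = 364 m − 321.2 m = 42.8 m.

42.8 m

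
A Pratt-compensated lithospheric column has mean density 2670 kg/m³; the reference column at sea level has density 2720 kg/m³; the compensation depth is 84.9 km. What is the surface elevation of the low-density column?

1.59 km

ρ_ref D = ρ (D + h) → h = D (ρ_ref − ρ)/ρ.
h = 84.9 km × (2720 − 2670)/2670 = 1.59 km.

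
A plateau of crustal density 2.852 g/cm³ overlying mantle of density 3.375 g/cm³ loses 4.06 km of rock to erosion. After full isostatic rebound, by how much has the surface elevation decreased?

0.629 km

Rebound u = e ρ_c/ρ_m = 4.06 km × 2.852/3.375 = 3.431 km.
Net surface drop = e − u = 4.06 km − 3.431 km = e (ρ_m − ρ_c)/ρ_m = 0.629 km.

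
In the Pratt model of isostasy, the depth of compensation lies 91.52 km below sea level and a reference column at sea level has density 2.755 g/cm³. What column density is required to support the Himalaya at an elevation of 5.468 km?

Pratt balance: ρ_ref D = ρ (D + h).
ρ = ρ_ref D/(D + h) = 2.755 × 91.52 km/(91.52 km + 5.468 km) = 2.6 g/cm³.

2.6 g/cm³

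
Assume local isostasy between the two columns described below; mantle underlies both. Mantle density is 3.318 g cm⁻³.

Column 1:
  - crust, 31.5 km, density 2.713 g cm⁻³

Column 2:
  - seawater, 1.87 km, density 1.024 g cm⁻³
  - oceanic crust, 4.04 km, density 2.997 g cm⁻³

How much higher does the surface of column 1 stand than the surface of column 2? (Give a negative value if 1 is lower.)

For any compensation level in the mantle, the mantle terms cancel and isostasy reduces to e = (Σt_1 − Σt_2) − (Σ(ρt)_1 − Σ(ρt)_2) / ρ_m.
Σt_1 = 31.5 km; Σt_2 = 5.91 km; Σ(ρt)_1 = 85.4595; Σ(ρt)_2 = 14.02276 (in km·g cm⁻³).
e = (31.5 − 5.91) − (85.4595 − 14.02276) / 3.318 = 4.06 km.

4.06 km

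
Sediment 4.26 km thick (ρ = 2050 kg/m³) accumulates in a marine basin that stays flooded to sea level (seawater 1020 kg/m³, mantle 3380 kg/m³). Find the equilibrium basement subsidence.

1.86 km

Submarine loading: the sediment displaces seawater, and the subsidence is in turn flooded, so s (ρ_m − ρ_w) = t (ρ_sed − ρ_w).
s = 4.26 km × (2050 − 1020) / (3380 − 1020) = 1.86 km.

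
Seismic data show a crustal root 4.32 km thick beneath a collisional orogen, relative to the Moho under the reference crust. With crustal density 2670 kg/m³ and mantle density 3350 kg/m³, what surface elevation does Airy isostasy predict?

1.1 km

Balancing pressure at the compensation depth: ρ_c h = (ρ_m − ρ_c) r.
h = r (ρ_m − ρ_c) / ρ_c = 4.32 km × (3350 − 2670) / 2670 = 1.1 km.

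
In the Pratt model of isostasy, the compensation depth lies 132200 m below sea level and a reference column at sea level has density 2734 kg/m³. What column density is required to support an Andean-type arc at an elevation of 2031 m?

Pratt balance: ρ_ref D = ρ (D + h).
ρ = ρ_ref D/(D + h) = 2734 × 132200 m/(132200 m + 2031 m) = 2690 kg/m³.

2690 kg/m³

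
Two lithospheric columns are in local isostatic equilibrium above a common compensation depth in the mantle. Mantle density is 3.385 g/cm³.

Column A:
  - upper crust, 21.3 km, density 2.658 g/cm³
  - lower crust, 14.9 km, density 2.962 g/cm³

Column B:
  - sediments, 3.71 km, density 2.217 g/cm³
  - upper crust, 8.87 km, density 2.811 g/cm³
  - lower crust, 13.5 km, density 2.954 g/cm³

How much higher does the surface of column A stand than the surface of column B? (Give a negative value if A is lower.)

1.93 km

For any compensation level in the mantle, the mantle terms cancel and isostasy reduces to e = (Σt_A − Σt_B) − (Σ(ρt)_A − Σ(ρt)_B) / ρ_m.
Σt_A = 36.2 km; Σt_B = 26.08 km; Σ(ρt)_A = 100.7492; Σ(ρt)_B = 73.03764 (in km·g/cm³).
e = (36.2 − 26.08) − (100.7492 − 73.03764) / 3.385 = 1.93 km.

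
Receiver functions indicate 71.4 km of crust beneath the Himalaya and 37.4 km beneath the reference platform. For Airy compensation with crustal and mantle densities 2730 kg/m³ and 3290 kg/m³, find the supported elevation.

5.79 km

Excess crust Δ = 71.4 km − 37.4 km = 34 km, split between elevation h and root r with h + r = Δ.
Airy balance ρ_c h = (ρ_m − ρ_c) r gives r = h ρ_c/(ρ_m − ρ_c), so h (1 + ρ_c/(ρ_m − ρ_c)) = Δ, i.e. h = Δ (ρ_m − ρ_c)/ρ_m.
h = 34 km × 560/3290 = 5.79 km.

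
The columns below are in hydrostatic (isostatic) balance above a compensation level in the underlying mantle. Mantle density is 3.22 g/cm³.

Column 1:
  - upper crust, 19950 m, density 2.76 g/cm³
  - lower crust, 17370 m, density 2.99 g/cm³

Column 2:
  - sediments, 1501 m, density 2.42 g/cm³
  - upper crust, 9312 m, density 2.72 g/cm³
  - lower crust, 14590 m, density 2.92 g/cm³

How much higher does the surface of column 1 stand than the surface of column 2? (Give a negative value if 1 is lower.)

913 m

For any compensation level in the mantle, the mantle terms cancel and isostasy reduces to e = (Σt_1 − Σt_2) − (Σ(ρt)_1 − Σ(ρt)_2) / ρ_m.
Σt_1 = 37320 m; Σt_2 = 25403 m; Σ(ρt)_1 = 106998.3; Σ(ρt)_2 = 71563.86 (in m·g/cm³).
e = (37320 − 25403) − (106998.3 − 71563.86) / 3.22 = 913 m.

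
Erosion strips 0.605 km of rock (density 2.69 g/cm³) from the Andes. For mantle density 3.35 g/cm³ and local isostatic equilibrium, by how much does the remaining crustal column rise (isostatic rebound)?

0.486 km

Unloading: uplift u = e ρ_c/ρ_m = 0.605 km × 2.69/3.35 = 0.486 km.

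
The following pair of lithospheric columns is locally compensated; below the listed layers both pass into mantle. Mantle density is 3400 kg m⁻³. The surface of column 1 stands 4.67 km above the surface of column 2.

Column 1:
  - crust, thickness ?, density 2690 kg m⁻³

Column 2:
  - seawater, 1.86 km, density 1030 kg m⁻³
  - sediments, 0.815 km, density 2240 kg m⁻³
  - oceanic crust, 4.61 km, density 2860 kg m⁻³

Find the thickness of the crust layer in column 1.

33.4 km

Take the compensation level at the base of the deeper column (depth z_c below the surface of column 1) and equate Σ ρ_i t_i down to z_c; mantle fills any gap and the z_c terms cancel.
Column 1: x×2690 + (z_c − 0 − x)×3400
Column 2: 4.67×0 + 1.86×1030 + 0.815×2240 + 4.61×2860 + (z_c − 4.67 − 7.285)×3400
The z_c×3400 term appears on both sides and cancels. Collect the known terms of each column as K = Σ(ρt)_known − 3400 × (depth of known layers): K_1 = 0 − 3400×0 = 0; K_2 = 16926 − 3400×(4.67 + 7.285) = −23721.
Balance: K_1 − x×(3400 − 2690) = K_2, so x = (K_1 − K_2)/(3400 − 2690) = 23721/710 = 33.4 km.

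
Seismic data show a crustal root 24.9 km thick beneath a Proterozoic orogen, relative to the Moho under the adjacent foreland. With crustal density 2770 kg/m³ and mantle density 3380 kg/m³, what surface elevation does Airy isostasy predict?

In Airy isostatic equilibrium: ρ_c h = (ρ_m − ρ_c) r.
h = r (ρ_m − ρ_c) / ρ_c = 24.9 km × (3380 − 2770) / 2770 = 5.48 km.

5.48 km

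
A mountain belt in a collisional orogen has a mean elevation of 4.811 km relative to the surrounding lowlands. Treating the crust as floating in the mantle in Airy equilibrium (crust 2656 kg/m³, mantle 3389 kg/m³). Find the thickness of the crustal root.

17.4 km

Balancing pressure at the compensation depth: the weight of the topography is balanced by the buoyancy of the root, ρ_c h = (ρ_m − ρ_c) r.
r = h · ρ_c / (ρ_m − ρ_c) = 4.811 km × 2656 / (3389 − 2656) = 17.4 km.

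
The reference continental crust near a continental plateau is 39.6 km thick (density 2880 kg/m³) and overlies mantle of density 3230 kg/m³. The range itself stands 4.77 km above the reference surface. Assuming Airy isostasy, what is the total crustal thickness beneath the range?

83.6 km

Root depth r = h ρ_c / (ρ_m − ρ_c) = 4.77 km × 2880 / 350 = 39.25 km.
Total thickness = T + h + r = 39.6 km + 4.77 km + 39.25 km = 83.6 km.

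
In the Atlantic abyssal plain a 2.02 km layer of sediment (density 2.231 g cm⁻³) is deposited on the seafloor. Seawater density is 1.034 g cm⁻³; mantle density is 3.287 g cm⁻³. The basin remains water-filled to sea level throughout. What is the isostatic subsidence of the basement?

Submarine loading: the sediment displaces seawater, and the subsidence is in turn flooded, so s (ρ_m − ρ_w) = t (ρ_sed − ρ_w).
s = 2.02 km × (2.231 − 1.034) / (3.287 − 1.034) = 1.07 km.

1.07 km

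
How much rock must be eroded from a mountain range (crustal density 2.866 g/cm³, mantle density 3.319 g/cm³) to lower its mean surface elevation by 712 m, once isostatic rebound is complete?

5220 m

Net drop Δ = e − u = e − e ρ_c/ρ_m = e (ρ_m − ρ_c)/ρ_m.
e = Δ ρ_m/(ρ_m − ρ_c) = 712 m × 3.319/0.453 = 5220 m.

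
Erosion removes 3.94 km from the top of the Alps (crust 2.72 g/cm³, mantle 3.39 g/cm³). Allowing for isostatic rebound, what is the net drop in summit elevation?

Rebound u = e ρ_c/ρ_m = 3.94 km × 2.72/3.39 = 3.161 km.
Net surface drop = e − u = 3.94 km − 3.161 km = e (ρ_m − ρ_c)/ρ_m = 0.779 km.

0.779 km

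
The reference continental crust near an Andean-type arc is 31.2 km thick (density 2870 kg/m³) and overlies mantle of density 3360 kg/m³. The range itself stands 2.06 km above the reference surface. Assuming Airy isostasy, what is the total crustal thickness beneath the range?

45.3 km

Root depth r = h ρ_c / (ρ_m − ρ_c) = 2.06 km × 2870 / 490 = 12.07 km.
Total thickness = T + h + r = 31.2 km + 2.06 km + 12.07 km = 45.3 km.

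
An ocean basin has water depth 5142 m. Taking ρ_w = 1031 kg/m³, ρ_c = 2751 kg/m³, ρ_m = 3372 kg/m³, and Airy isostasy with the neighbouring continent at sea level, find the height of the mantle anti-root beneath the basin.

Equating mass per unit area of the two columns: replacing crust with seawater at the top is compensated by replacing crust with mantle at the base: d (ρ_c − ρ_w) = a (ρ_m − ρ_c).
a = d (ρ_c − ρ_w)/(ρ_m − ρ_c) = 5142 m × 1720/621 = 14200 m.

14200 m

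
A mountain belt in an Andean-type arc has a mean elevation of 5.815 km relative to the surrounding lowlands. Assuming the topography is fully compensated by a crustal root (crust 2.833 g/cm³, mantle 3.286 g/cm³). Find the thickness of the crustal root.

Balancing pressure at the compensation depth: the weight of the topography is balanced by the buoyancy of the root, ρ_c h = (ρ_m − ρ_c) r.
r = h · ρ_c / (ρ_m − ρ_c) = 5.815 km × 2.833 / (3.286 − 2.833) = 36.4 km.

36.4 km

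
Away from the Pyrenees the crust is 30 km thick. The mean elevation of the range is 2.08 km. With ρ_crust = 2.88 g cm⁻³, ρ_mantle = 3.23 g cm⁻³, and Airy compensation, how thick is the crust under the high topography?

Root depth r = h ρ_c / (ρ_m − ρ_c) = 2.08 km × 2.88 / 0.35 = 17.12 km.
Total thickness = T + h + r = 30 km + 2.08 km + 17.12 km = 49.2 km.

49.2 km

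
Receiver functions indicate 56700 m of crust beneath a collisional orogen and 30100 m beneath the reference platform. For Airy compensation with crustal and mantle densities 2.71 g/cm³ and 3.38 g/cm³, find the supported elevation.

Excess crust Δ = 56700 m − 30100 m = 26600 m, split between elevation h and root r with h + r = Δ.
Airy balance ρ_c h = (ρ_m − ρ_c) r gives r = h ρ_c/(ρ_m − ρ_c), so h (1 + ρ_c/(ρ_m − ρ_c)) = Δ, i.e. h = Δ (ρ_m − ρ_c)/ρ_m.
h = 26600 m × 0.67/3.38 = 5270 m.

5270 m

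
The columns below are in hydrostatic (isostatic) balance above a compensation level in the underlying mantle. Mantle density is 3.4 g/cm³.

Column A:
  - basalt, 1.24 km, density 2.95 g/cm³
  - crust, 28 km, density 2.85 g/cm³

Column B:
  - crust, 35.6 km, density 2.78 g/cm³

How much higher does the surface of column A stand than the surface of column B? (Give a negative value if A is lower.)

−1.8 km

For any compensation level in the mantle, the mantle terms cancel and isostasy reduces to e = (Σt_A − Σt_B) − (Σ(ρt)_A − Σ(ρt)_B) / ρ_m.
Σt_A = 29.24 km; Σt_B = 35.6 km; Σ(ρt)_A = 83.458; Σ(ρt)_B = 98.968 (in km·g/cm³).
e = (29.24 − 35.6) − (83.458 − 98.968) / 3.4 = −1.8 km.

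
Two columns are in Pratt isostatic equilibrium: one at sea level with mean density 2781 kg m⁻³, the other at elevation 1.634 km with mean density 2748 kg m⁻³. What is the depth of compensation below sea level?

ρ_ref D = ρ (D + h) → D (ρ_ref − ρ) = ρ h.
D = ρ h/(ρ_ref − ρ) = 2748 × 1.634 km/(2781 − 2748) = 136 km.

136 km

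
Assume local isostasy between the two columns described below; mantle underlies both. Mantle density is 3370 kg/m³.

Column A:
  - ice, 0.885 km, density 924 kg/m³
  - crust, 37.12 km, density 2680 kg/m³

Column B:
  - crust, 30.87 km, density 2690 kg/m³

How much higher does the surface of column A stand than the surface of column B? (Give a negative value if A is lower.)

2.01 km

For any compensation level in the mantle, the mantle terms cancel and isostasy reduces to e = (Σt_A − Σt_B) − (Σ(ρt)_A − Σ(ρt)_B) / ρ_m.
Σt_A = 38.005 km; Σt_B = 30.87 km; Σ(ρt)_A = 100299.34; Σ(ρt)_B = 83040.3 (in km·kg/m³).
e = (38.005 − 30.87) − (100299.34 − 83040.3) / 3370 = 2.01 km.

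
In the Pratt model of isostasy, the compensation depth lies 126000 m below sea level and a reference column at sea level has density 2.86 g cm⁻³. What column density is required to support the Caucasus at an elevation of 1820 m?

2.82 g cm⁻³

Pratt balance: ρ_ref D = ρ (D + h).
ρ = ρ_ref D/(D + h) = 2.86 × 126000 m/(126000 m + 1820 m) = 2.82 g cm⁻³.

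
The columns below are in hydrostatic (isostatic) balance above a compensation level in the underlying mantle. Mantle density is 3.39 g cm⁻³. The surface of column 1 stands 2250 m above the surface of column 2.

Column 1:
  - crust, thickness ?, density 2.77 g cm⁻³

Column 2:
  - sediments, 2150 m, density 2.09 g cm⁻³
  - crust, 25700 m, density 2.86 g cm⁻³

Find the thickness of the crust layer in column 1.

38800 m

Take the compensation level at the base of the deeper column (depth z_c below the surface of column 1) and equate Σ ρ_i t_i down to z_c; mantle fills any gap and the z_c terms cancel.
Column 1: x×2.77 + (z_c − 0 − x)×3.39
Column 2: 2250×0 + 2150×2.09 + 25700×2.86 + (z_c − 2250 − 27850)×3.39
The z_c×3.39 term appears on both sides and cancels. Collect the known terms of each column as K = Σ(ρt)_known − 3.39 × (depth of known layers): K_1 = 0 − 3.39×0 = 0; K_2 = 77995.5 − 3.39×(2250 + 27850) = −24043.5.
Balance: K_1 − x×(3.39 − 2.77) = K_2, so x = (K_1 − K_2)/(3.39 − 2.77) = 24043.5/0.62 = 38800 m.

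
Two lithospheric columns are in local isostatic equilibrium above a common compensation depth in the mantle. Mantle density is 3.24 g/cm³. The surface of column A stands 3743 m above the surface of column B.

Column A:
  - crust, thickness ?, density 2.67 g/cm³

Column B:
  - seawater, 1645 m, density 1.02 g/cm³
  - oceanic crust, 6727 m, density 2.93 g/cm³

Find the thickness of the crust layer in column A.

31300 m

Take the compensation level at the base of the deeper column (depth z_c below the surface of column A) and equate Σ ρ_i t_i down to z_c; mantle fills any gap and the z_c terms cancel.
Column A: x×2.67 + (z_c − 0 − x)×3.24
Column B: 3743×0 + 1645×1.02 + 6727×2.93 + (z_c − 3743 − 8372)×3.24
The z_c×3.24 term appears on both sides and cancels. Collect the known terms of each column as K = Σ(ρt)_known − 3.24 × (depth of known layers): K_A = 0 − 3.24×0 = 0; K_B = 21388.01 − 3.24×(3743 + 8372) = −17864.59.
Balance: K_A − x×(3.24 − 2.67) = K_B, so x = (K_A − K_B)/(3.24 − 2.67) = 17864.6/0.57 = 31300 m.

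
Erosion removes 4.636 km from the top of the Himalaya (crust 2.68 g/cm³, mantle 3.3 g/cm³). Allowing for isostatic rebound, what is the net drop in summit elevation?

0.871 km

Rebound u = e ρ_c/ρ_m = 4.636 km × 2.68/3.3 = 3.765 km.
Net surface drop = e − u = 4.636 km − 3.765 km = e (ρ_m − ρ_c)/ρ_m = 0.871 km.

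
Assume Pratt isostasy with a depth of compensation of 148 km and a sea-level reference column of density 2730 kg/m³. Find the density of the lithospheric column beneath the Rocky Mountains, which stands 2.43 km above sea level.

Pratt balance: ρ_ref D = ρ (D + h).
ρ = ρ_ref D/(D + h) = 2730 × 148 km/(148 km + 2.43 km) = 2690 kg/m³.

2690 kg/m³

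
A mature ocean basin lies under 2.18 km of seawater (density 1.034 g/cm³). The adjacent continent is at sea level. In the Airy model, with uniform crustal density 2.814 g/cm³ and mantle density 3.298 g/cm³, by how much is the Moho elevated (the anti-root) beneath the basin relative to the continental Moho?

Balancing pressure at the compensation depth: replacing crust with seawater at the top is compensated by replacing crust with mantle at the base: d (ρ_c − ρ_w) = a (ρ_m − ρ_c).
a = d (ρ_c − ρ_w)/(ρ_m − ρ_c) = 2.18 km × 1.78/0.484 = 8.02 km.

8.02 km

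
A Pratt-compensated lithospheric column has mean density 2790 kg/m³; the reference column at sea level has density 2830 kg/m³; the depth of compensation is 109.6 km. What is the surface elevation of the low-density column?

1.57 km

ρ_ref D = ρ (D + h) → h = D (ρ_ref − ρ)/ρ.
h = 109.6 km × (2830 − 2790)/2790 = 1.57 km.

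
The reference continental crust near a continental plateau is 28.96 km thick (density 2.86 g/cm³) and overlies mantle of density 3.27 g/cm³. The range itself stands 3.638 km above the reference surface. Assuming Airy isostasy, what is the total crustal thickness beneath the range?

58 km

Root depth r = h ρ_c / (ρ_m − ρ_c) = 3.638 km × 2.86 / 0.41 = 25.38 km.
Total thickness = T + h + r = 28.96 km + 3.638 km + 25.38 km = 58 km.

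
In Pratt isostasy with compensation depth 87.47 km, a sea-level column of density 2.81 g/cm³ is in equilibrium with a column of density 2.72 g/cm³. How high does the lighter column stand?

ρ_ref D = ρ (D + h) → h = D (ρ_ref − ρ)/ρ.
h = 87.47 km × (2.81 − 2.72)/2.72 = 2.89 km.

2.89 km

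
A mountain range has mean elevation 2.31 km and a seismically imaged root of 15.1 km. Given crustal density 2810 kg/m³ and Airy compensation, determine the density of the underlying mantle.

3240 kg/m³

Airy balance: ρ_c h = (ρ_m − ρ_c) r → ρ_m = ρ_c (1 + h/r).
ρ_m = 2810 × (1 + 2.31 km/15.1 km) = 3240 kg/m³.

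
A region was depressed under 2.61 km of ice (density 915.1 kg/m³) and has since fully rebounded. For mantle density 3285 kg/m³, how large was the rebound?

Removing the load lets mantle flow back in; uplift u satisfies ρ_ice t = ρ_m u.
u = t ρ_ice/ρ_m = 2.61 km × 915.1/3285 = 0.727 km.

0.727 km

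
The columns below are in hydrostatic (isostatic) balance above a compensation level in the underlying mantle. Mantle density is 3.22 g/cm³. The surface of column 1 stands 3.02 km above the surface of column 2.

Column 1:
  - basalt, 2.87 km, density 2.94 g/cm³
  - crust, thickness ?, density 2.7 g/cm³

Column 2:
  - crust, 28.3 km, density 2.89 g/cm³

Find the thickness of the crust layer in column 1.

Take the compensation level at the base of the deeper column (depth z_c below the surface of column 1) and equate Σ ρ_i t_i down to z_c; mantle fills any gap and the z_c terms cancel.
Column 1: 2.87×2.94 + x×2.7 + (z_c − 2.87 − x)×3.22
Column 2: 3.02×0 + 28.3×2.89 + (z_c − 3.02 − 28.3)×3.22
The z_c×3.22 term appears on both sides and cancels. Collect the known terms of each column as K = Σ(ρt)_known − 3.22 × (depth of known layers): K_1 = 8.4378 − 3.22×2.87 = −0.8036; K_2 = 81.787 − 3.22×(3.02 + 28.3) = −19.0634.
Balance: K_1 − x×(3.22 − 2.7) = K_2, so x = (K_1 − K_2)/(3.22 − 2.7) = 18.2598/0.52 = 35.1 km.

35.1 km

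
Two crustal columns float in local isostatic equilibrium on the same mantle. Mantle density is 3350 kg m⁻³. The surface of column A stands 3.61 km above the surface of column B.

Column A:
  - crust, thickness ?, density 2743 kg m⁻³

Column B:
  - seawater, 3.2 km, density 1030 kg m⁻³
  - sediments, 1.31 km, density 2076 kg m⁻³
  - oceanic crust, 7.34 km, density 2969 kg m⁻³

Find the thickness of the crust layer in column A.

39.5 km

Take the compensation level at the base of the deeper column (depth z_c below the surface of column A) and equate Σ ρ_i t_i down to z_c; mantle fills any gap and the z_c terms cancel.
Column A: x×2743 + (z_c − 0 − x)×3350
Column B: 3.61×0 + 3.2×1030 + 1.31×2076 + 7.34×2969 + (z_c − 3.61 − 11.85)×3350
The z_c×3350 term appears on both sides and cancels. Collect the known terms of each column as K = Σ(ρt)_known − 3350 × (depth of known layers): K_A = 0 − 3350×0 = 0; K_B = 27808.02 − 3350×(3.61 + 11.85) = −23982.98.
Balance: K_A − x×(3350 − 2743) = K_B, so x = (K_A − K_B)/(3350 − 2743) = 23983/607 = 39.5 km.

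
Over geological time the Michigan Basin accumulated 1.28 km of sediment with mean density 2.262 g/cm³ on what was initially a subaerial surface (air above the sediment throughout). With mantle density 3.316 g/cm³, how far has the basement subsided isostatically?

0.873 km

Subaerial load: s = t ρ_sed / ρ_m = 1.28 km × 2.262/3.316 = 0.873 km.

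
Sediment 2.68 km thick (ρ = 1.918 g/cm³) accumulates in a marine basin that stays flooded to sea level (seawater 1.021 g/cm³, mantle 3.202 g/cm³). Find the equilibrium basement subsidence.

1.1 km

Submarine loading: the sediment displaces seawater, and the subsidence is in turn flooded, so s (ρ_m − ρ_w) = t (ρ_sed − ρ_w).
s = 2.68 km × (1.918 − 1.021) / (3.202 − 1.021) = 1.1 km.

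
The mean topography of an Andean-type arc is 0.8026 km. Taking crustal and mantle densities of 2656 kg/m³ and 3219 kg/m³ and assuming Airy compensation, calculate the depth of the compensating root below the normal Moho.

3.79 km

In Airy isostatic equilibrium: the weight of the topography is balanced by the buoyancy of the root, ρ_c h = (ρ_m − ρ_c) r.
r = h · ρ_c / (ρ_m − ρ_c) = 0.8026 km × 2656 / (3219 − 2656) = 3.79 km.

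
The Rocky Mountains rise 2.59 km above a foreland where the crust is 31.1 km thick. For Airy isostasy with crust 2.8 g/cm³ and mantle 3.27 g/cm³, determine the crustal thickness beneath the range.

Root depth r = h ρ_c / (ρ_m − ρ_c) = 2.59 km × 2.8 / 0.47 = 15.43 km.
Total thickness = T + h + r = 31.1 km + 2.59 km + 15.43 km = 49.1 km.

49.1 km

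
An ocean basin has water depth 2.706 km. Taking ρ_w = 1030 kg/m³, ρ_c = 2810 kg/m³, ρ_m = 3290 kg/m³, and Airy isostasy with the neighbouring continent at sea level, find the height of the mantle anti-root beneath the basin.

10 km

In Airy isostatic equilibrium: replacing crust with seawater at the top is compensated by replacing crust with mantle at the base: d (ρ_c − ρ_w) = a (ρ_m − ρ_c).
a = d (ρ_c − ρ_w)/(ρ_m − ρ_c) = 2.706 km × 1780/480 = 10 km.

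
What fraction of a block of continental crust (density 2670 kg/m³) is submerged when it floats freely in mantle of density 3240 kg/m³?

Submerged fraction = ρ_obj/ρ_fluid = 2670/3240 = 0.824.

0.824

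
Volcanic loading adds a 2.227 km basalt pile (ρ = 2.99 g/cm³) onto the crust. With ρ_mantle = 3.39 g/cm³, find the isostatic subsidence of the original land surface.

1.96 km

Subaerial loading: s = t ρ_load / ρ_m.
s = 2.227 km × 2.99/3.39 = 1.96 km.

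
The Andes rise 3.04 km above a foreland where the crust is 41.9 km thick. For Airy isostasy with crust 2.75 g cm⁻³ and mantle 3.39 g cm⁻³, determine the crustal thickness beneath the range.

58 km

Root depth r = h ρ_c / (ρ_m − ρ_c) = 3.04 km × 2.75 / 0.64 = 13.06 km.
Total thickness = T + h + r = 41.9 km + 3.04 km + 13.06 km = 58 km.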